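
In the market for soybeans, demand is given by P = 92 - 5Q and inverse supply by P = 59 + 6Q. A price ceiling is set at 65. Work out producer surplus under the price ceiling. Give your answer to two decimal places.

3.00

Free-market equilibrium: 92 - 5Q = 59 + 6Q gives Q* = 3, P* = 77.
At P = 65, sellers supply (65 - 59)/6 = 1 while buyers want more, so the quantity traded is 1 at price 65.
PS is the triangle above supply below 65: (1/2)(1)(65 - 59) = 3.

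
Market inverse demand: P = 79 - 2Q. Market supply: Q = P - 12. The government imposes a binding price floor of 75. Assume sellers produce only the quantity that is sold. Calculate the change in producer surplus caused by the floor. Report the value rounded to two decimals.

Rewriting supply in inverse form: P = 12 + Q.
Free-market equilibrium: 79 - 2Q = 12 + Q gives Q* = 22.3333, P* = 34.3333.
At the floor price 75, quantity demanded is (79 - 75)/2 = 2; demand is the short side, so Q = 2 trades at P = 75.
PS goes from (1/2)(22.3333)(22.3333) = 249.3889 to 124 (computed as (75 - 12)(2) - (1/2)(1)(2)^2), a change of -125.3889.

-125.39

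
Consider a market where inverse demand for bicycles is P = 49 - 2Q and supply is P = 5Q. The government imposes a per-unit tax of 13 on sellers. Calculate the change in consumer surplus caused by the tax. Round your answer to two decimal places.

Pre-tax equilibrium: 49 - 2Q = 5Q gives Q* = 7, P* = 35.
With the tax, sellers need 13 more per unit: 49 - 2Q = 5Q + 13, so Q_t = 5.1429. Buyers pay P_b = 38.7143; sellers receive P_s = P_b - 13 = 25.7143.
Consumers lose the trapezoid between P* and P_b out to Q_t plus the triangle from Q_t to Q*: change in CS = 26.449 - 49 = -22.551.

-22.55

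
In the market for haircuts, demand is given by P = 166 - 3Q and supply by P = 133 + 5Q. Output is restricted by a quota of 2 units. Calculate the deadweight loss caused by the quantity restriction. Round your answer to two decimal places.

18.06

Unrestricted equilibrium: Q* = (166 - 133)/(3 + 5) = 4.125.
At Q = 2 the demand price is 166 - 3(2) = 160 and the supply price is 133 + 5(2) = 143.
Deadweight loss is the triangle between the curves from 2 to 4.125: (1/2)(160 - 143)(4.125 - 2) = 18.0625.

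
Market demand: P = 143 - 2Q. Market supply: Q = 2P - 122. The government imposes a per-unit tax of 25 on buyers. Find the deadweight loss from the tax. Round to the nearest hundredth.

Rewriting supply in inverse form: P = 61 + 0.5Q.
Without the tax, 143 - 2Q = 61 + 0.5Q so Q* = 32.8 and P* = 77.4.
A tax on buyers shifts demand down by 25: (143 - 25) - 2Q = 61 + 0.5Q, so Q_t = 22.8. Buyers pay P_b = 97.4; sellers receive P_s = P_b - 25 = 72.4.
The welfare triangle lost has base Q* - Q_t = 10 and height t = 25, so DWL = (1/2)(10)(25) = 125.

125.00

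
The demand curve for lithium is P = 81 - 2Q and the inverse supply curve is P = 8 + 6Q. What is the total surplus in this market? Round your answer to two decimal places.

Equilibrium: 81 - 2Q = 8 + 6Q, so Q* = 9.125 and P* = 62.75.
Total surplus is the full triangle between the curves from 0 to Q*: (1/2)(9.125)(81 - 8) = 333.0625.

333.06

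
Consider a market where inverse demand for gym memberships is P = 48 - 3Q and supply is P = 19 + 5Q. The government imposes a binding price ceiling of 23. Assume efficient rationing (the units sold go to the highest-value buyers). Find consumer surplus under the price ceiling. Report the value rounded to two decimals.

19.04

Without the control, 48 - 3Q = 19 + 5Q so Q* = 3.625 and P* = 37.125.
At the ceiling price 23, quantity supplied is (23 - 19)/5 = 0.8; supply is the short side, so Q = 0.8 trades at P = 23.
The demand price at Q = 0.8 is 45.6. CS is the trapezoid between demand and 23 over [0, 0.8]: (1/2)[(48 - 23) + (45.6 - 23)](0.8) = 19.04.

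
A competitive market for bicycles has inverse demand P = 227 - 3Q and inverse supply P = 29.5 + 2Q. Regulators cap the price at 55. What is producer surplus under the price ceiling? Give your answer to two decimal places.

162.56

Without the control, 227 - 3Q = 29.5 + 2Q so Q* = 39.5 and P* = 108.5.
At the ceiling price 55, quantity supplied is (55 - 29.5)/2 = 12.75; supply is the short side, so Q = 12.75 trades at P = 55.
PS is the triangle above supply below 55: (1/2)(12.75)(55 - 29.5) = 162.5625.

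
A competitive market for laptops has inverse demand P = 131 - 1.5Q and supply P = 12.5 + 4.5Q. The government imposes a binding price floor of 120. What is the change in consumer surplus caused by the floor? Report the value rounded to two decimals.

Free-market equilibrium: 131 - 1.5Q = 12.5 + 4.5Q gives Q* = 19.75, P* = 101.375.
At P = 120, buyers demand (131 - 120)/1.5 = 7.3333 while sellers would supply more, so the quantity traded is 7.3333 at price 120.
CS goes from (1/2)(19.75)(29.625) = 292.5469 to 40.3333 (computed as (131 - 120)(7.3333) - (1/2)(1.5)(7.3333)^2), a change of -252.2135.

-252.21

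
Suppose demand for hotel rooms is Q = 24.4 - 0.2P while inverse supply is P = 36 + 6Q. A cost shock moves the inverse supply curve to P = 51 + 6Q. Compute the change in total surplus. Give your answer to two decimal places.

Rewriting demand in inverse form: P = 122 - 5Q.
Initial equilibrium: Q_0 = 7.8182, P_0 = 82.9091; CS_0 = (1/2)(7.8182)(39.0909) = 152.8099, PS_0 = (1/2)(7.8182)(46.9091) = 183.3719.
New equilibrium: 122 - 5Q = 51 + 6Q gives Q_1 = 6.4545, P_1 = 89.7273; CS_1 = 104.1529, PS_1 = 124.9835.
Change in total surplus = (104.1529 + 124.9835) - (152.8099 + 183.3719) = -107.0455.

-107.05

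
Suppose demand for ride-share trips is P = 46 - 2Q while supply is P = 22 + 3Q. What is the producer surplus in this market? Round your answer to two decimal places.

34.56

Equilibrium: 46 - 2Q = 22 + 3Q, so Q* = 4.8 and P* = 36.4.
Producer surplus is the triangle above supply below P*: (1/2)(4.8)(36.4 - 22) = (1/2)(4.8)(14.4) = 34.56.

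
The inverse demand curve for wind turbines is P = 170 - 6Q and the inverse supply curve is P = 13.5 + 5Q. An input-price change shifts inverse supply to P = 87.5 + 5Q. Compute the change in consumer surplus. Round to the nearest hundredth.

-438.50

Initial equilibrium: Q_0 = 14.2273, P_0 = 84.6364; CS_0 = (1/2)(14.2273)(85.3636) = 607.2459, PS_0 = (1/2)(14.2273)(71.1364) = 506.0382.
New equilibrium: 170 - 6Q = 87.5 + 5Q gives Q_1 = 7.5, P_1 = 125; CS_1 = 168.75, PS_1 = 140.625.
Change in consumer surplus = 168.75 - 607.2459 = -438.4959.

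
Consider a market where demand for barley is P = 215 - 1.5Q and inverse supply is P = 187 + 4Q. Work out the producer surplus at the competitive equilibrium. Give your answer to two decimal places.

Equilibrium: 215 - 1.5Q = 187 + 4Q, so Q* = 5.0909 and P* = 207.3636.
Producer surplus is the triangle above supply below P*: (1/2)(5.0909)(207.3636 - 187) = (1/2)(5.0909)(20.3636) = 51.8347.

51.83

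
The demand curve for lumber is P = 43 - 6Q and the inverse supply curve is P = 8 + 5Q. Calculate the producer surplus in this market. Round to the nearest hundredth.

Equilibrium: 43 - 6Q = 8 + 5Q, so Q* = 3.1818 and P* = 23.9091.
Producer surplus is the triangle above supply below P*: (1/2)(3.1818)(23.9091 - 8) = (1/2)(3.1818)(15.9091) = 25.3099.

25.31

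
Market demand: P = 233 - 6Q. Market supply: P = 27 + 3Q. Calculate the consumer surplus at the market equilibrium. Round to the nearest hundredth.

Set 233 - 6Q = 27 + 3Q, which gives 206 = 9Q, so Q* = 22.8889 and P* = 233 - 6(22.8889) = 95.6667.
The demand choke price is 233, so CS = (1/2)(Q*)(233 - P*) = (1/2)(22.8889)(137.3333) = 1571.7037.

1571.70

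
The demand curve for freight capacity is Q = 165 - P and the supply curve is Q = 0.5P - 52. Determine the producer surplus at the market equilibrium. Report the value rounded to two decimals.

Rewriting demand in inverse form: P = 165 - Q.
Rewriting supply in inverse form: P = 104 + 2Q.
Equilibrium: 165 - Q = 104 + 2Q, so Q* = 20.3333 and P* = 144.6667.
The supply curve's price intercept is 104, so PS = (1/2)(Q*)(P* - 104) = (1/2)(20.3333)(40.6667) = 413.4444.

413.44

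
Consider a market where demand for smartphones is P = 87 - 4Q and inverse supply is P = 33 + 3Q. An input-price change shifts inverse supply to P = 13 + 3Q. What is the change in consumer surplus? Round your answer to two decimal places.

Initial equilibrium: Q_0 = 7.7143, P_0 = 56.1429; CS_0 = (1/2)(7.7143)(30.8571) = 119.0204, PS_0 = (1/2)(7.7143)(23.1429) = 89.2653.
New equilibrium: 87 - 4Q = 13 + 3Q gives Q_1 = 10.5714, P_1 = 44.7143; CS_1 = 223.5102, PS_1 = 167.6327.
Change in consumer surplus = 223.5102 - 119.0204 = 104.4898.

104.49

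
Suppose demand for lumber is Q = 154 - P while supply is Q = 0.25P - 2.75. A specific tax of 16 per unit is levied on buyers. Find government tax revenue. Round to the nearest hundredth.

406.40

Rewriting demand in inverse form: P = 154 - Q.
Rewriting supply in inverse form: P = 11 + 4Q.
Pre-tax equilibrium: 154 - Q = 11 + 4Q gives Q* = 28.6, P* = 125.4.
With the tax, buyers' net willingness to pay falls by 16: (154 - 16) - Q = 11 + 4Q, so Q_t = 25.4. Buyers pay P_b = 128.6; sellers receive P_s = P_b - 16 = 112.6.
Revenue is the tax times quantity traded: 16 x 25.4 = 406.4.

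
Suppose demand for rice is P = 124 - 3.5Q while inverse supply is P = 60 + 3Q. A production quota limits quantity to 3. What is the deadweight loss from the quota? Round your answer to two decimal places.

152.33

Unrestricted equilibrium: Q* = (124 - 60)/(3.5 + 3) = 9.8462.
At Q = 3 the demand price is 124 - 3.5(3) = 113.5 and the supply price is 60 + 3(3) = 69.
Deadweight loss is the triangle between the curves from 3 to 9.8462: (1/2)(113.5 - 69)(9.8462 - 3) = 152.3269.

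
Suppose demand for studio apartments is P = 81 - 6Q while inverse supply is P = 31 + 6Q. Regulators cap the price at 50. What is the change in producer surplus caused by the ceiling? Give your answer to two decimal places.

Free-market equilibrium: 81 - 6Q = 31 + 6Q gives Q* = 4.1667, P* = 56.
At the ceiling price 50, quantity supplied is (50 - 31)/6 = 3.1667; supply is the short side, so Q = 3.1667 trades at P = 50.
PS goes from (1/2)(4.1667)(25) = 52.0833 to 30.0833 (computed as (50 - 31)(3.1667) - (1/2)(6)(3.1667)^2), a change of -22.

-22.00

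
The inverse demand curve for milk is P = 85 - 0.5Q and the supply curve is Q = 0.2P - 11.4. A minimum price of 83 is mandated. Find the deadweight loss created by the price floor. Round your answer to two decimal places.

3.27

Rewriting supply in inverse form: P = 57 + 5Q.
Without the control, 85 - 0.5Q = 57 + 5Q so Q* = 5.0909 and P* = 82.4545.
At the floor price 83, quantity demanded is (85 - 83)/0.5 = 4; demand is the short side, so Q = 4 trades at P = 83.
The lost-trades triangle has base Q* - 4 = 1.0909 and height equal to the gap between the curves at Q = 4, which is 83 - 77 = 6. DWL = (1/2)(1.0909)(6) = 3.2727.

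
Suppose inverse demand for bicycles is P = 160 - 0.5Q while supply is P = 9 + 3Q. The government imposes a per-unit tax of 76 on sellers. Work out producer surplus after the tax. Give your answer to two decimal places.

688.78

Without the tax, 160 - 0.5Q = 9 + 3Q so Q* = 43.1429 and P* = 138.4286.
A tax on sellers shifts supply up by 76: 160 - 0.5Q = 9 + 3Q + 76, so Q_t = 21.4286. Buyers pay P_b = 149.2857; sellers receive P_s = P_b - 76 = 73.2857.
Producer surplus is the triangle above supply below P_s: (1/2)(21.4286)(73.2857 - 9) = 688.7755.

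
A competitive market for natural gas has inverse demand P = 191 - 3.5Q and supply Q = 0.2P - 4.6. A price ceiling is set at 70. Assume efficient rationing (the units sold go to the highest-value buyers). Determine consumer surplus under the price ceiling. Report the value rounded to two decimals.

Rewriting supply in inverse form: P = 23 + 5Q.
Free-market equilibrium: 191 - 3.5Q = 23 + 5Q gives Q* = 19.7647, P* = 121.8235.
At the ceiling price 70, quantity supplied is (70 - 23)/5 = 9.4; supply is the short side, so Q = 9.4 trades at P = 70.
The demand price at Q = 9.4 is 158.1. CS is the trapezoid between demand and 70 over [0, 9.4]: (1/2)[(191 - 70) + (158.1 - 70)](9.4) = 982.77.

982.77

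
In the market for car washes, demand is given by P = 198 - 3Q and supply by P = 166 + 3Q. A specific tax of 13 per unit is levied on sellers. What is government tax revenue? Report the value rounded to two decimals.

Pre-tax equilibrium: 198 - 3Q = 166 + 3Q gives Q* = 5.3333, P* = 182.
A tax on sellers shifts supply up by 13: 198 - 3Q = 166 + 3Q + 13, so Q_t = 3.1667. Buyers pay P_b = 188.5; sellers receive P_s = P_b - 13 = 175.5.
Tax revenue = t x Q_t = 13 x 3.1667 = 41.1667.

41.17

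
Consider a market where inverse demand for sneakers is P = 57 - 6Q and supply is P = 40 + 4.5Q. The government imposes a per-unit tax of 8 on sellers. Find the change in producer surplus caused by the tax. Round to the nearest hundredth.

-4.24

Without the tax, 57 - 6Q = 40 + 4.5Q so Q* = 1.619 and P* = 47.2857.
With the tax, sellers need 8 more per unit: 57 - 6Q = 40 + 4.5Q + 8, so Q_t = 0.8571. Buyers pay P_b = 51.8571; sellers receive P_s = P_b - 8 = 43.8571.
Producers lose the trapezoid between P_s and P* out to Q_t plus the triangle from Q_t to Q*: change in PS = 1.6531 - 5.898 = -4.2449.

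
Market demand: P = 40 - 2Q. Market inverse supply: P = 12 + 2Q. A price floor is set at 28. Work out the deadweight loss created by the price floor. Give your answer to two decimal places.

Without the control, 40 - 2Q = 12 + 2Q so Q* = 7 and P* = 26.
At P = 28, buyers demand (40 - 28)/2 = 6 while sellers would supply more, so the quantity traded is 6 at price 28.
At Q = 6 the demand price is 28 and the supply price is 24. Deadweight loss is the triangle between the curves from 6 to 7: (1/2)(28 - 24)(7 - 6) = 2.

2.00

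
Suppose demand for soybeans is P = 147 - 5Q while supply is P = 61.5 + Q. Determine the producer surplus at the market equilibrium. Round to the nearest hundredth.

Equilibrium: 147 - 5Q = 61.5 + Q, so Q* = 14.25 and P* = 75.75.
PS is the area between P* and the supply curve from 0 to Q*: (1/2)(14.25)(14.25) = 101.5312.

101.53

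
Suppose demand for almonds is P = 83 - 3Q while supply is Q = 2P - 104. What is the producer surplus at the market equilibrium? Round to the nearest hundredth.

Rewriting supply in inverse form: P = 52 + 0.5Q.
Equilibrium: 83 - 3Q = 52 + 0.5Q, so Q* = 8.8571 and P* = 56.4286.
PS is the area between P* and the supply curve from 0 to Q*: (1/2)(8.8571)(4.4286) = 19.6122.

19.61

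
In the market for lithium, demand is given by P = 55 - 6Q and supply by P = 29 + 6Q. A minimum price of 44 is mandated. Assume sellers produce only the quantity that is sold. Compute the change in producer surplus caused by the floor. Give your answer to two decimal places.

Without the control, 55 - 6Q = 29 + 6Q so Q* = 2.1667 and P* = 42.
At the floor price 44, quantity demanded is (55 - 44)/6 = 1.8333; demand is the short side, so Q = 1.8333 trades at P = 44.
PS goes from (1/2)(2.1667)(13) = 14.0833 to 17.4167 (computed as (44 - 29)(1.8333) - (1/2)(6)(1.8333)^2), a change of 3.3333.

3.33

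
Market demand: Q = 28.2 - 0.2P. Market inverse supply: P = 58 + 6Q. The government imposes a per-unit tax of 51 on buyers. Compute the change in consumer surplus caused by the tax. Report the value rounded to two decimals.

Rewriting demand in inverse form: P = 141 - 5Q.
Pre-tax equilibrium: 141 - 5Q = 58 + 6Q gives Q* = 7.5455, P* = 103.2727.
With the tax, buyers' net willingness to pay falls by 51: (141 - 51) - 5Q = 58 + 6Q, so Q_t = 2.9091. Buyers pay P_b = 126.4545; sellers receive P_s = P_b - 51 = 75.4545.
Consumers lose the trapezoid between P* and P_b out to Q_t plus the triangle from Q_t to Q*: change in CS = 21.157 - 142.3347 = -121.1777.

-121.18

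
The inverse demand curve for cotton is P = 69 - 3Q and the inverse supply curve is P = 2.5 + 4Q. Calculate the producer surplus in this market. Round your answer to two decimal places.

180.50

Equilibrium: 69 - 3Q = 2.5 + 4Q, so Q* = 9.5 and P* = 40.5.
The supply curve's price intercept is 2.5, so PS = (1/2)(Q*)(P* - 2.5) = (1/2)(9.5)(38) = 180.5.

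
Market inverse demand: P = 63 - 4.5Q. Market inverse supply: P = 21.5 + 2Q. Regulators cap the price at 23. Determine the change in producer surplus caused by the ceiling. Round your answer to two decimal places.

Without the control, 63 - 4.5Q = 21.5 + 2Q so Q* = 6.3846 and P* = 34.2692.
At the ceiling price 23, quantity supplied is (23 - 21.5)/2 = 0.75; supply is the short side, so Q = 0.75 trades at P = 23.
PS goes from (1/2)(6.3846)(12.7692) = 40.7633 to 0.5625 (computed as (23 - 21.5)(0.75) - (1/2)(2)(0.75)^2), a change of -40.2008.

-40.20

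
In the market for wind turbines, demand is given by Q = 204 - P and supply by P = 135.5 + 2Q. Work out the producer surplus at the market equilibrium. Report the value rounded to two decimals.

Rewriting demand in inverse form: P = 204 - Q.
Equilibrium: 204 - Q = 135.5 + 2Q, so Q* = 22.8333 and P* = 181.1667.
The supply curve's price intercept is 135.5, so PS = (1/2)(Q*)(P* - 135.5) = (1/2)(22.8333)(45.6667) = 521.3611.

521.36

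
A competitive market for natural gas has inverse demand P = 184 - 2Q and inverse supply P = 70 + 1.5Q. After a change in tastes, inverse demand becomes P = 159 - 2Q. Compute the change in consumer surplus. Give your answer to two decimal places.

-414.29

Initial equilibrium: Q_0 = 32.5714, P_0 = 118.8571; CS_0 = (1/2)(32.5714)(65.1429) = 1060.898, PS_0 = (1/2)(32.5714)(48.8571) = 795.6735.
New equilibrium: 159 - 2Q = 70 + 1.5Q gives Q_1 = 25.4286, P_1 = 108.1429; CS_1 = 646.6122, PS_1 = 484.9592.
Change in consumer surplus = 646.6122 - 1060.898 = -414.2857.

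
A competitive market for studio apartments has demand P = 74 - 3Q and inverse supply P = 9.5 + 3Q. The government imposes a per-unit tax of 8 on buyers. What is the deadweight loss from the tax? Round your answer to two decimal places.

5.33

Without the tax, 74 - 3Q = 9.5 + 3Q so Q* = 10.75 and P* = 41.75.
A tax on buyers shifts demand down by 8: (74 - 8) - 3Q = 9.5 + 3Q, so Q_t = 9.4167. Buyers pay P_b = 45.75; sellers receive P_s = P_b - 8 = 37.75.
The welfare triangle lost has base Q* - Q_t = 1.3333 and height t = 8, so DWL = (1/2)(1.3333)(8) = 5.3333.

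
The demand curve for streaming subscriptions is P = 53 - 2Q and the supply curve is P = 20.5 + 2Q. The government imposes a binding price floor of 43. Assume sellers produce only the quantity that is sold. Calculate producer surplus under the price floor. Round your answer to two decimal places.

87.50

Without the control, 53 - 2Q = 20.5 + 2Q so Q* = 8.125 and P* = 36.75.
At the floor price 43, quantity demanded is (53 - 43)/2 = 5; demand is the short side, so Q = 5 trades at P = 43.
The supply price at Q = 5 is 30.5. PS is the trapezoid between 43 and supply over [0, 5]: (1/2)[(43 - 20.5) + (43 - 30.5)](5) = 87.5.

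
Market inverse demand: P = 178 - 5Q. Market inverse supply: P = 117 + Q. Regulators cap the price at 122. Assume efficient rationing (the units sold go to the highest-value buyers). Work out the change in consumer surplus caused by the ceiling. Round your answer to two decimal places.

-40.90

Free-market equilibrium: 178 - 5Q = 117 + Q gives Q* = 10.1667, P* = 127.1667.
At P = 122, sellers supply (122 - 117)/1 = 5 while buyers want more, so the quantity traded is 5 at price 122.
CS goes from (1/2)(10.1667)(50.8333) = 258.4028 to 217.5 (computed as (178 - 122)(5) - (1/2)(5)(5)^2), a change of -40.9028.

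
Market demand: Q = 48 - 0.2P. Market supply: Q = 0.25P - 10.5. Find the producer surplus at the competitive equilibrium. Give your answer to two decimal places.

968.00

Rewriting demand in inverse form: P = 240 - 5Q.
Rewriting supply in inverse form: P = 42 + 4Q.
Setting demand equal to supply, 198 = 9Q, so Q* = 22 and P* = 130.
Producer surplus is the triangle above supply below P*: (1/2)(22)(130 - 42) = (1/2)(22)(88) = 968.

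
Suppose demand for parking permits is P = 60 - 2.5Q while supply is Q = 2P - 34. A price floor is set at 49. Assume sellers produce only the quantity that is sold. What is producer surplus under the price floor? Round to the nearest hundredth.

Rewriting supply in inverse form: P = 17 + 0.5Q.
Without the control, 60 - 2.5Q = 17 + 0.5Q so Q* = 14.3333 and P* = 24.1667.
At P = 49, buyers demand (60 - 49)/2.5 = 4.4 while sellers would supply more, so the quantity traded is 4.4 at price 49.
The supply price at Q = 4.4 is 19.2. PS is the trapezoid between 49 and supply over [0, 4.4]: (1/2)[(49 - 17) + (49 - 19.2)](4.4) = 135.96.

135.96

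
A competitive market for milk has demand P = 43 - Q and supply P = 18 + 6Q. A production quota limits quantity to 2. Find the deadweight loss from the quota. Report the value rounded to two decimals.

Without the quota, 43 - Q = 18 + 6Q gives Q* = 3.5714.
At Q = 2 the demand price is 43 - (2) = 41 and the supply price is 18 + 6(2) = 30.
DWL = (1/2)(gap between curves at 2) x (Q* - 2) = (1/2)(11)(1.5714) = 8.6429.

8.64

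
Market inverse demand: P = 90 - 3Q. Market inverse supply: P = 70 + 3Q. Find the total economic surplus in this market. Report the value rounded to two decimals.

33.33

Setting demand equal to supply, 20 = 6Q, so Q* = 3.3333 and P* = 80.
CS = (1/2)(3.3333)(10) = 16.6667 and PS = (1/2)(3.3333)(10) = 16.6667, so total surplus = 33.3333.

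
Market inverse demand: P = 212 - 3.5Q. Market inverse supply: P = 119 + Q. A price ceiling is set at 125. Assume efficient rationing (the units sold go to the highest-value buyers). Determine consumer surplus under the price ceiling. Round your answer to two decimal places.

Without the control, 212 - 3.5Q = 119 + Q so Q* = 20.6667 and P* = 139.6667.
At P = 125, sellers supply (125 - 119)/1 = 6 while buyers want more, so the quantity traded is 6 at price 125.
The demand price at Q = 6 is 191. CS is the trapezoid between demand and 125 over [0, 6]: (1/2)[(212 - 125) + (191 - 125)](6) = 459.

459.00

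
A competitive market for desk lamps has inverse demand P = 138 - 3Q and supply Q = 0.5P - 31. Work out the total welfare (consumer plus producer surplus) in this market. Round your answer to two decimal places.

Rewriting supply in inverse form: P = 62 + 2Q.
Setting demand equal to supply, 76 = 5Q, so Q* = 15.2 and P* = 92.4.
CS = (1/2)(15.2)(45.6) = 346.56 and PS = (1/2)(15.2)(30.4) = 231.04, so total surplus = 577.6.

577.60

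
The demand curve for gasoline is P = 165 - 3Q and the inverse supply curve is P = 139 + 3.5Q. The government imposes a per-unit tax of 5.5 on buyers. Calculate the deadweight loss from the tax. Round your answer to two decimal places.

2.33

Pre-tax equilibrium: 165 - 3Q = 139 + 3.5Q gives Q* = 4, P* = 153.
With the tax, buyers' net willingness to pay falls by 5.5: (165 - 5.5) - 3Q = 139 + 3.5Q, so Q_t = 3.1538. Buyers pay P_b = 155.5385; sellers receive P_s = P_b - 5.5 = 150.0385.
The welfare triangle lost has base Q* - Q_t = 0.8462 and height t = 5.5, so DWL = (1/2)(0.8462)(5.5) = 2.3269.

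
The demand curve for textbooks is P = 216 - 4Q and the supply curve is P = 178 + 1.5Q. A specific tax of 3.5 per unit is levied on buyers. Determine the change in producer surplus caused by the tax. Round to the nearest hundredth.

-6.29

Pre-tax equilibrium: 216 - 4Q = 178 + 1.5Q gives Q* = 6.9091, P* = 188.3636.
With the tax, buyers' net willingness to pay falls by 3.5: (216 - 3.5) - 4Q = 178 + 1.5Q, so Q_t = 6.2727. Buyers pay P_b = 190.9091; sellers receive P_s = P_b - 3.5 = 187.4091.
Producers lose the trapezoid between P_s and P* out to Q_t plus the triangle from Q_t to Q*: change in PS = 29.5103 - 35.8017 = -6.2913.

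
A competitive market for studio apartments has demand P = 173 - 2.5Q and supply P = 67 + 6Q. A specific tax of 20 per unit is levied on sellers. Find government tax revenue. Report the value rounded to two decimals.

Without the tax, 173 - 2.5Q = 67 + 6Q so Q* = 12.4706 and P* = 141.8235.
With the tax, sellers need 20 more per unit: 173 - 2.5Q = 67 + 6Q + 20, so Q_t = 10.1176. Buyers pay P_b = 147.7059; sellers receive P_s = P_b - 20 = 127.7059.
Revenue is the tax times quantity traded: 20 x 10.1176 = 202.3529.

202.35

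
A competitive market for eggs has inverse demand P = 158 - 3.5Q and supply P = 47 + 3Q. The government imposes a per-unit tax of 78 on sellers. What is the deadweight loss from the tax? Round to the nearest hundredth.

468.00

Without the tax, 158 - 3.5Q = 47 + 3Q so Q* = 17.0769 and P* = 98.2308.
A tax on sellers shifts supply up by 78: 158 - 3.5Q = 47 + 3Q + 78, so Q_t = 5.0769. Buyers pay P_b = 140.2308; sellers receive P_s = P_b - 78 = 62.2308.
Deadweight loss is the triangle between the curves from Q_t to Q*: (1/2)(17.0769 - 5.0769)(78) = 468.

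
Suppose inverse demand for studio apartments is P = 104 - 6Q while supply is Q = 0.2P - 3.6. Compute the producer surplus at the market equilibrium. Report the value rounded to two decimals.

152.81

Rewriting supply in inverse form: P = 18 + 5Q.
Equilibrium: 104 - 6Q = 18 + 5Q, so Q* = 7.8182 and P* = 57.0909.
Producer surplus is the triangle above supply below P*: (1/2)(7.8182)(57.0909 - 18) = (1/2)(7.8182)(39.0909) = 152.8099.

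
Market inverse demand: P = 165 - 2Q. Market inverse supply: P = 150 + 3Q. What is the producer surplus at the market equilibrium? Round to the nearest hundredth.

13.50

Setting demand equal to supply, 15 = 5Q, so Q* = 3 and P* = 159.
The supply curve's price intercept is 150, so PS = (1/2)(Q*)(P* - 150) = (1/2)(3)(9) = 13.5.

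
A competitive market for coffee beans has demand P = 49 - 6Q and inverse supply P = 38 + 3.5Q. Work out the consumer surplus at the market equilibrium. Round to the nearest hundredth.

4.02

Set 49 - 6Q = 38 + 3.5Q, which gives 11 = 9.5Q, so Q* = 1.1579 and P* = 49 - 6(1.1579) = 42.0526.
The demand choke price is 49, so CS = (1/2)(Q*)(49 - P*) = (1/2)(1.1579)(6.9474) = 4.0222.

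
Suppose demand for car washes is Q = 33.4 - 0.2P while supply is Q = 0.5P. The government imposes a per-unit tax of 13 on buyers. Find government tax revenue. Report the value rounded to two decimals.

Rewriting demand in inverse form: P = 167 - 5Q.
Rewriting supply in inverse form: P = 2Q.
Pre-tax equilibrium: 167 - 5Q = 2Q gives Q* = 23.8571, P* = 47.7143.
With the tax, buyers' net willingness to pay falls by 13: (167 - 13) - 5Q = 2Q, so Q_t = 22. Buyers pay P_b = 57; sellers receive P_s = P_b - 13 = 44.
Revenue is the tax times quantity traded: 13 x 22 = 286.

286.00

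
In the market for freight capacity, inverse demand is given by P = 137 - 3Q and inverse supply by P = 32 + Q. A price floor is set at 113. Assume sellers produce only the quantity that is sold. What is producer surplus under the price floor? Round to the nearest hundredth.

616.00

Without the control, 137 - 3Q = 32 + Q so Q* = 26.25 and P* = 58.25.
At the floor price 113, quantity demanded is (137 - 113)/3 = 8; demand is the short side, so Q = 8 trades at P = 113.
The supply price at Q = 8 is 40. PS is the trapezoid between 113 and supply over [0, 8]: (1/2)[(113 - 32) + (113 - 40)](8) = 616.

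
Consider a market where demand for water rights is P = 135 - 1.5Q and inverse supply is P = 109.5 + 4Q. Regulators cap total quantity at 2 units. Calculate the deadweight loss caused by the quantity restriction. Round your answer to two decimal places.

19.11

Unrestricted equilibrium: Q* = (135 - 109.5)/(1.5 + 4) = 4.6364.
At Q = 2 the demand price is 135 - 1.5(2) = 132 and the supply price is 109.5 + 4(2) = 117.5.
DWL = (1/2)(gap between curves at 2) x (Q* - 2) = (1/2)(14.5)(2.6364) = 19.1136.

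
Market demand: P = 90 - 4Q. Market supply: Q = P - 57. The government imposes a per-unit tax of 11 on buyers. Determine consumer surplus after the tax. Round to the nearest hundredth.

Rewriting supply in inverse form: P = 57 + Q.
Pre-tax equilibrium: 90 - 4Q = 57 + Q gives Q* = 6.6, P* = 63.6.
A tax on buyers shifts demand down by 11: (90 - 11) - 4Q = 57 + Q, so Q_t = 4.4. Buyers pay P_b = 72.4; sellers receive P_s = P_b - 11 = 61.4.
CS = (1/2)(Q_t)(90 - P_b) = (1/2)(4.4)(17.6) = 38.72.

38.72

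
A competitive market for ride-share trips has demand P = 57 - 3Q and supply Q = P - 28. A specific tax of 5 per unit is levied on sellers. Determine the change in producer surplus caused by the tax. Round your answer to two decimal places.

-8.28

Rewriting supply in inverse form: P = 28 + Q.
Without the tax, 57 - 3Q = 28 + Q so Q* = 7.25 and P* = 35.25.
With the tax, sellers need 5 more per unit: 57 - 3Q = 28 + Q + 5, so Q_t = 6. Buyers pay P_b = 39; sellers receive P_s = P_b - 5 = 34.
PS falls from (1/2)(7.25)(7.25) = 26.2812 to (1/2)(6)(6) = 18, a change of -8.2812.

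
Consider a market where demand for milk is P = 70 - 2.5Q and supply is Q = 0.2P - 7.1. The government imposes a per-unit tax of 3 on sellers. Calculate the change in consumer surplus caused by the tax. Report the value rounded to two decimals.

Rewriting supply in inverse form: P = 35.5 + 5Q.
Pre-tax equilibrium: 70 - 2.5Q = 35.5 + 5Q gives Q* = 4.6, P* = 58.5.
A tax on sellers shifts supply up by 3: 70 - 2.5Q = 35.5 + 5Q + 3, so Q_t = 4.2. Buyers pay P_b = 59.5; sellers receive P_s = P_b - 3 = 56.5.
Consumers lose the trapezoid between P* and P_b out to Q_t plus the triangle from Q_t to Q*: change in CS = 22.05 - 26.45 = -4.4.

-4.40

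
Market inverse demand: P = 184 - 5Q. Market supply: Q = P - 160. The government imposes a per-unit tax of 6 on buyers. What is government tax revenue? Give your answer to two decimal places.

Rewriting supply in inverse form: P = 160 + Q.
Pre-tax equilibrium: 184 - 5Q = 160 + Q gives Q* = 4, P* = 164.
A tax on buyers shifts demand down by 6: (184 - 6) - 5Q = 160 + Q, so Q_t = 3. Buyers pay P_b = 169; sellers receive P_s = P_b - 6 = 163.
Tax revenue = t x Q_t = 6 x 3 = 18.

18.00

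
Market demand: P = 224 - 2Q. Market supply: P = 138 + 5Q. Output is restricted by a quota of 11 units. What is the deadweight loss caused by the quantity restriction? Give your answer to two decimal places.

Unrestricted equilibrium: Q* = (224 - 138)/(2 + 5) = 12.2857.
At Q = 11 the demand price is 224 - 2(11) = 202 and the supply price is 138 + 5(11) = 193.
Deadweight loss is the triangle between the curves from 11 to 12.2857: (1/2)(202 - 193)(12.2857 - 11) = 5.7857.

5.79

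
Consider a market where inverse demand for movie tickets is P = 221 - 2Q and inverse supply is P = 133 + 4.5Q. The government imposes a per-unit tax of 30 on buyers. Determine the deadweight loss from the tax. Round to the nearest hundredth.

Without the tax, 221 - 2Q = 133 + 4.5Q so Q* = 13.5385 and P* = 193.9231.
A tax on buyers shifts demand down by 30: (221 - 30) - 2Q = 133 + 4.5Q, so Q_t = 8.9231. Buyers pay P_b = 203.1538; sellers receive P_s = P_b - 30 = 173.1538.
The welfare triangle lost has base Q* - Q_t = 4.6154 and height t = 30, so DWL = (1/2)(4.6154)(30) = 69.2308.

69.23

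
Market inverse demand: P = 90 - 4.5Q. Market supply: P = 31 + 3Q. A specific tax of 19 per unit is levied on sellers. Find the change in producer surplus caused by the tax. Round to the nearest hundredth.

Without the tax, 90 - 4.5Q = 31 + 3Q so Q* = 7.8667 and P* = 54.6.
A tax on sellers shifts supply up by 19: 90 - 4.5Q = 31 + 3Q + 19, so Q_t = 5.3333. Buyers pay P_b = 66; sellers receive P_s = P_b - 19 = 47.
Producers lose the trapezoid between P_s and P* out to Q_t plus the triangle from Q_t to Q*: change in PS = 42.6667 - 92.8267 = -50.16.

-50.16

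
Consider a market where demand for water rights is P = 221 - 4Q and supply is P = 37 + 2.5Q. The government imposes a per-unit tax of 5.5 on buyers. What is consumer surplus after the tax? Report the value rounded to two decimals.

1508.27

Pre-tax equilibrium: 221 - 4Q = 37 + 2.5Q gives Q* = 28.3077, P* = 107.7692.
A tax on buyers shifts demand down by 5.5: (221 - 5.5) - 4Q = 37 + 2.5Q, so Q_t = 27.4615. Buyers pay P_b = 111.1538; sellers receive P_s = P_b - 5.5 = 105.6538.
CS = (1/2)(Q_t)(221 - P_b) = (1/2)(27.4615)(109.8462) = 1508.2722.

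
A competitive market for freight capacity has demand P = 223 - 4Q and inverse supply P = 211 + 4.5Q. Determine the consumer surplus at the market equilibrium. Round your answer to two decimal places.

Setting demand equal to supply, 12 = 8.5Q, so Q* = 1.4118 and P* = 217.3529.
CS is the area between the demand curve and P* from 0 to Q*: (1/2)(1.4118)(5.6471) = 3.9862.

3.99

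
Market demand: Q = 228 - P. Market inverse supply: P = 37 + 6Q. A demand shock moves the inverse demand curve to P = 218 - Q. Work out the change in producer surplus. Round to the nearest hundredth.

-227.76

Rewriting demand in inverse form: P = 228 - Q.
Initial equilibrium: Q_0 = 27.2857, P_0 = 200.7143; CS_0 = (1/2)(27.2857)(27.2857) = 372.2551, PS_0 = (1/2)(27.2857)(163.7143) = 2233.5306.
New equilibrium: 218 - Q = 37 + 6Q gives Q_1 = 25.8571, P_1 = 192.1429; CS_1 = 334.2959, PS_1 = 2005.7755.
Change in producer surplus = 2005.7755 - 2233.5306 = -227.7551.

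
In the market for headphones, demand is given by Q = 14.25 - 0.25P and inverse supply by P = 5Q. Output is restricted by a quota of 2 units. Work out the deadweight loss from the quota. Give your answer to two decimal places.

Rewriting demand in inverse form: P = 57 - 4Q.
Unrestricted equilibrium: Q* = (57 - 0)/(4 + 5) = 6.3333.
At Q = 2 the demand price is 57 - 4(2) = 49 and the supply price is 0 + 5(2) = 10.
DWL = (1/2)(gap between curves at 2) x (Q* - 2) = (1/2)(39)(4.3333) = 84.5.

84.50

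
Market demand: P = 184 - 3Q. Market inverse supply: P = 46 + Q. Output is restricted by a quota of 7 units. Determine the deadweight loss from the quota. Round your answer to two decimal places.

Without the quota, 184 - 3Q = 46 + Q gives Q* = 34.5.
At Q = 7 the demand price is 184 - 3(7) = 163 and the supply price is 46 + (7) = 53.
DWL = (1/2)(gap between curves at 7) x (Q* - 7) = (1/2)(110)(27.5) = 1512.5.

1512.50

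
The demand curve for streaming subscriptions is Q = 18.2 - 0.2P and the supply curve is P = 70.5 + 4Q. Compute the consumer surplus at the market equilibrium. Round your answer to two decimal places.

12.97

Rewriting demand in inverse form: P = 91 - 5Q.
Setting demand equal to supply, 20.5 = 9Q, so Q* = 2.2778 and P* = 79.6111.
The demand choke price is 91, so CS = (1/2)(Q*)(91 - P*) = (1/2)(2.2778)(11.3889) = 12.9707.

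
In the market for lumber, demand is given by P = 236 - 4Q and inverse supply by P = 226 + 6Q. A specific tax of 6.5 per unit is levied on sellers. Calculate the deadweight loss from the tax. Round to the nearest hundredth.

2.11

Pre-tax equilibrium: 236 - 4Q = 226 + 6Q gives Q* = 1, P* = 232.
A tax on sellers shifts supply up by 6.5: 236 - 4Q = 226 + 6Q + 6.5, so Q_t = 0.35. Buyers pay P_b = 234.6; sellers receive P_s = P_b - 6.5 = 228.1.
Deadweight loss is the triangle between the curves from Q_t to Q*: (1/2)(1 - 0.35)(6.5) = 2.1125.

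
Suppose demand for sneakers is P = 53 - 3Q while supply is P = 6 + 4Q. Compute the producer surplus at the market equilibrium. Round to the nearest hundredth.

90.16

Set 53 - 3Q = 6 + 4Q, which gives 47 = 7Q, so Q* = 6.7143 and P* = 53 - 3(6.7143) = 32.8571.
Producer surplus is the triangle above supply below P*: (1/2)(6.7143)(32.8571 - 6) = (1/2)(6.7143)(26.8571) = 90.1633.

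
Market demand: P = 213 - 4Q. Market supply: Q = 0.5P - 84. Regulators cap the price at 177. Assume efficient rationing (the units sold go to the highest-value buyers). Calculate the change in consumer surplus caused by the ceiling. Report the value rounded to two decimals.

9.00

Rewriting supply in inverse form: P = 168 + 2Q.
Without the control, 213 - 4Q = 168 + 2Q so Q* = 7.5 and P* = 183.
At the ceiling price 177, quantity supplied is (177 - 168)/2 = 4.5; supply is the short side, so Q = 4.5 trades at P = 177.
CS goes from (1/2)(7.5)(30) = 112.5 to 121.5 (computed as (213 - 177)(4.5) - (1/2)(4)(4.5)^2), a change of 9.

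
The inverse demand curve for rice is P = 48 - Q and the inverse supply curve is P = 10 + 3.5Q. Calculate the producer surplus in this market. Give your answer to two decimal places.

124.79

Equilibrium: 48 - Q = 10 + 3.5Q, so Q* = 8.4444 and P* = 39.5556.
The supply curve's price intercept is 10, so PS = (1/2)(Q*)(P* - 10) = (1/2)(8.4444)(29.5556) = 124.7901.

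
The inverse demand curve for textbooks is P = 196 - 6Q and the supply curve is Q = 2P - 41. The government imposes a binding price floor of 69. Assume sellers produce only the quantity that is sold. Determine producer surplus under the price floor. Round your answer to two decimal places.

Rewriting supply in inverse form: P = 20.5 + 0.5Q.
Without the control, 196 - 6Q = 20.5 + 0.5Q so Q* = 27 and P* = 34.
At the floor price 69, quantity demanded is (196 - 69)/6 = 21.1667; demand is the short side, so Q = 21.1667 trades at P = 69.
The supply price at Q = 21.1667 is 31.0833. PS is the trapezoid between 69 and supply over [0, 21.1667]: (1/2)[(69 - 20.5) + (69 - 31.0833)](21.1667) = 914.5764.

914.58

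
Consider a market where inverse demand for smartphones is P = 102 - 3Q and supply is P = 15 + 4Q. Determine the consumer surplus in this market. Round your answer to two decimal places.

Set 102 - 3Q = 15 + 4Q, which gives 87 = 7Q, so Q* = 12.4286 and P* = 102 - 3(12.4286) = 64.7143.
CS is the area between the demand curve and P* from 0 to Q*: (1/2)(12.4286)(37.2857) = 231.7041.

231.70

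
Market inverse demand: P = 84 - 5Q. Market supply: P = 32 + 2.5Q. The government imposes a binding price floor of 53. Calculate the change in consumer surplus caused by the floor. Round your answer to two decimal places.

Free-market equilibrium: 84 - 5Q = 32 + 2.5Q gives Q* = 6.9333, P* = 49.3333.
At the floor price 53, quantity demanded is (84 - 53)/5 = 6.2; demand is the short side, so Q = 6.2 trades at P = 53.
CS goes from (1/2)(6.9333)(34.6667) = 120.1778 to 96.1 (computed as (84 - 53)(6.2) - (1/2)(5)(6.2)^2), a change of -24.0778.

-24.08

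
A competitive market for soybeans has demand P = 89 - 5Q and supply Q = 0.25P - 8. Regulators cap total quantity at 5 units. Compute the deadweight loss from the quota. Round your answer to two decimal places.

8.00

Rewriting supply in inverse form: P = 32 + 4Q.
Without the quota, 89 - 5Q = 32 + 4Q gives Q* = 6.3333.
At Q = 5 the demand price is 89 - 5(5) = 64 and the supply price is 32 + 4(5) = 52.
DWL = (1/2)(gap between curves at 5) x (Q* - 5) = (1/2)(12)(1.3333) = 8.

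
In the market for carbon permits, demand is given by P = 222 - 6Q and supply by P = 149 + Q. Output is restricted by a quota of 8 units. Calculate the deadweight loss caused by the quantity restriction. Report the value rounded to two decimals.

20.64

Unrestricted equilibrium: Q* = (222 - 149)/(6 + 1) = 10.4286.
At Q = 8 the demand price is 222 - 6(8) = 174 and the supply price is 149 + (8) = 157.
DWL = (1/2)(gap between curves at 8) x (Q* - 8) = (1/2)(17)(2.4286) = 20.6429.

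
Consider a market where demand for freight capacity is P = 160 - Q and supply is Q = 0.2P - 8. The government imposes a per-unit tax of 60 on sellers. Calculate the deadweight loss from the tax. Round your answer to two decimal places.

Rewriting supply in inverse form: P = 40 + 5Q.
Pre-tax equilibrium: 160 - Q = 40 + 5Q gives Q* = 20, P* = 140.
A tax on sellers shifts supply up by 60: 160 - Q = 40 + 5Q + 60, so Q_t = 10. Buyers pay P_b = 150; sellers receive P_s = P_b - 60 = 90.
Deadweight loss is the triangle between the curves from Q_t to Q*: (1/2)(20 - 10)(60) = 300.

300.00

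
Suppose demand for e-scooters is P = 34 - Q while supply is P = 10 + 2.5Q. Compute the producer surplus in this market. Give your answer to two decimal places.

58.78

Setting demand equal to supply, 24 = 3.5Q, so Q* = 6.8571 and P* = 27.1429.
The supply curve's price intercept is 10, so PS = (1/2)(Q*)(P* - 10) = (1/2)(6.8571)(17.1429) = 58.7755.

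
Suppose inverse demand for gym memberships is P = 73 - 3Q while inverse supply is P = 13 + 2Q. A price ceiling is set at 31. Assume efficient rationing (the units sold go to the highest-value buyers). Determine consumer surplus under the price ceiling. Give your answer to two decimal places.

256.50

Without the control, 73 - 3Q = 13 + 2Q so Q* = 12 and P* = 37.
At P = 31, sellers supply (31 - 13)/2 = 9 while buyers want more, so the quantity traded is 9 at price 31.
The demand price at Q = 9 is 46. CS is the trapezoid between demand and 31 over [0, 9]: (1/2)[(73 - 31) + (46 - 31)](9) = 256.5.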